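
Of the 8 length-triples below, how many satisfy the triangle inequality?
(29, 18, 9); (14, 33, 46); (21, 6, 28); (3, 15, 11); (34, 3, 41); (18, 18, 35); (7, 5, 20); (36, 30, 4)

(9,18,29): 9+18 ≤ 29 → not valid
(14,33,46): 14+33 > 46 → valid
(6,21,28): 6+21 ≤ 28 → not valid
(3,11,15): 3+11 ≤ 15 → not valid
(3,34,41): 3+34 ≤ 41 → not valid
(18,18,35): 18+18 > 35 → valid
(5,7,20): 5+7 ≤ 20 → not valid
(4,30,36): 4+30 ≤ 36 → not valid
2 of the 8 triples form a triangle.

2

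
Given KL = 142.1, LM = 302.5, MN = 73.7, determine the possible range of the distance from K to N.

The maximum is all hops collinear in one direction: 142.1 + 302.5 + 73.7 = 518.3.
The longest hop is 302.5; the others sum to 215.8. Folding the others back against it leaves at least 302.5 − 215.8 = 86.7.

86.7 ≤ KN ≤ 518.3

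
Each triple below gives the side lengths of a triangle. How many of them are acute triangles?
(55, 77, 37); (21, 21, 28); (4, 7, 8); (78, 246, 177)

(55,77,37): 37²+55² = 4394 < 5929 = 77² → obtuse
(21,21,28): 21²+21² = 882 > 784 = 28² → acute
(4,7,8): 4²+7² = 65 > 64 = 8² → acute
(78,246,177): 78²+177² = 37413 < 60516 = 246² → obtuse
2 of the 4 are acute.

2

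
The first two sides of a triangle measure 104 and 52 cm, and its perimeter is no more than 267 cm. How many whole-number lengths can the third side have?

59

Triangle inequality: 52 < x < 156. Perimeter ≤ 267 gives x ≤ 267 − 104 − 52 = 111.
So 52 < x ≤ 111; integers 53 through 111: 59 values.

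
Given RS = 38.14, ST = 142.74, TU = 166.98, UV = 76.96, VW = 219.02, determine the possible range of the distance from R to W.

The maximum is all hops collinear in one direction: 38.14 + 142.74 + 166.98 + 76.96 + 219.02 = 643.84.
The longest hop is 219.02; the others sum to 424.82. Since 219.02 ≤ 424.82, the path can fold back on itself completely, so the minimum distance is 0.

0 ≤ RW ≤ 643.84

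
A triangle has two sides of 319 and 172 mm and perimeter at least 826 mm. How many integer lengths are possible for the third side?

Triangle inequality: 147 < x < 491. Perimeter ≥ 826 gives x ≥ 826 − 319 − 172 = 335.
So 335 ≤ x < 491; integers 335 through 490: 156 values.

156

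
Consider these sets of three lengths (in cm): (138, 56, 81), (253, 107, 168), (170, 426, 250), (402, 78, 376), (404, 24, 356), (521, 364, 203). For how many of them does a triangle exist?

(56,81,138): 56+81 ≤ 138 → not valid
(107,168,253): 107+168 > 253 → valid
(170,250,426): 170+250 ≤ 426 → not valid
(78,376,402): 78+376 > 402 → valid
(24,356,404): 24+356 ≤ 404 → not valid
(203,364,521): 203+364 > 521 → valid
3 of the 6 triples form a triangle.

3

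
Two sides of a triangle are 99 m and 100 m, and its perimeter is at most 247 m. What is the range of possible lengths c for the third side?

1 < c ≤ 48

Triangle inequality alone gives 1 < c < 199.
The perimeter condition gives c ≤ 247 − 99 − 100 = 48.
Intersecting the two: 1 < c ≤ 48.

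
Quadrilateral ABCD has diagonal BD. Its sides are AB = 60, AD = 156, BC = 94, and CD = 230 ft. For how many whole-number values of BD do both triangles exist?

From triangle ABD: 96 < BD < 216.
From triangle CBD: 136 < BD < 324.
Intersection: 136 < BD < 216, so integers 137 through 215: 79 values.

79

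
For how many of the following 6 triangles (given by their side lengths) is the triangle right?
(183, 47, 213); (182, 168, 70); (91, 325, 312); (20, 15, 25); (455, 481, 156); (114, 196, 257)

(183,47,213): 47²+183² = 35698 < 45369 = 213² → obtuse
(182,168,70): 70²+168² = 33124 = 182² → right
(91,325,312): 91²+312² = 105625 = 325² → right
(20,15,25): 15²+20² = 625 = 25² → right
(455,481,156): 156²+455² = 231361 = 481² → right
(114,196,257): 114²+196² = 51412 < 66049 = 257² → obtuse
4 of the 6 are right.

4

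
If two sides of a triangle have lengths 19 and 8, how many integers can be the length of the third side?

15

The third side lies in the open interval (11, 27).
Integers from 12 to 26 inclusive: 26 − 12 + 1 = 15.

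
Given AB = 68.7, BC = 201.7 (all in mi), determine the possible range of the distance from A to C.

133.0 ≤ AC ≤ 270.4 mi

By the triangle inequality, |68.7 − 201.7| ≤ AC ≤ 68.7 + 201.7.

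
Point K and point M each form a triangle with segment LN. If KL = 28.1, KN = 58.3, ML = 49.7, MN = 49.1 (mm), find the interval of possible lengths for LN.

From triangle KLN: |28.1 − 58.3| < LN < 28.1 + 58.3, i.e. 30.2 < LN < 86.4.
From triangle MLN: 0.6 < LN < 98.8.
Both must hold, so LN lies in the intersection.

30.2 < LN < 86.4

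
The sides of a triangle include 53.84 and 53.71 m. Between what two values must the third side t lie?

By the triangle inequality, t must be less than 53.84 + 53.71 = 107.55 and greater than |53.84 − 53.71| = 0.13.

0.13 < t < 107.55 (m)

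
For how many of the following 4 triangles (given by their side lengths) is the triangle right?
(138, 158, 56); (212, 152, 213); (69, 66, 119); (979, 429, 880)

1

(138,158,56): 56²+138² = 22180 < 24964 = 158² → obtuse
(212,152,213): 152²+212² = 68048 > 45369 = 213² → acute
(69,66,119): 66²+69² = 9117 < 14161 = 119² → obtuse
(979,429,880): 429²+880² = 958441 = 979² → right
1 of the 4 is right.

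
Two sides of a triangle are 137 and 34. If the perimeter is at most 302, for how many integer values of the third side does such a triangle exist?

28

Triangle inequality: 103 < x < 171. Perimeter ≤ 302 gives x ≤ 302 − 137 − 34 = 131.
So 103 < x ≤ 131; integers 104 through 131: 28 values.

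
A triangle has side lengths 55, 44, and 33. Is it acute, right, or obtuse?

Compare the square of the longest side to the sum of squares of the other two: 33² + 44² = 3025 = 55².

right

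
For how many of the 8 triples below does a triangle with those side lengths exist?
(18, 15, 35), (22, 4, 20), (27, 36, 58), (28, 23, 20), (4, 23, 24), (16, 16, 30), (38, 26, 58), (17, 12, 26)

7

(15,18,35): 15+18 ≤ 35 → not valid
(4,20,22): 4+20 > 22 → valid
(27,36,58): 27+36 > 58 → valid
(20,23,28): 20+23 > 28 → valid
(4,23,24): 4+23 > 24 → valid
(16,16,30): 16+16 > 30 → valid
(26,38,58): 26+38 > 58 → valid
(12,17,26): 12+17 > 26 → valid
7 of the 8 triples form a triangle.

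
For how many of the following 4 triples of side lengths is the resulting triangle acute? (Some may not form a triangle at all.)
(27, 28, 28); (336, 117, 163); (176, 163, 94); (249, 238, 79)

(27,28,28): 27²+28² = 1513 > 784 = 28² → acute
(336,117,163): 117+163 ≤ 336, not a triangle
(176,163,94): 94²+163² = 35405 > 30976 = 176² → acute
(249,238,79): 79²+238² = 62885 > 62001 = 249² → acute
3 of the 4 are acute.

3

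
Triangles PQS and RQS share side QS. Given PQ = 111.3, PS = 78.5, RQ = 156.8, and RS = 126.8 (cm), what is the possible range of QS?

From triangle PQS: |111.3 − 78.5| < QS < 111.3 + 78.5, i.e. 32.8 < QS < 189.8.
From triangle RQS: 30.0 < QS < 283.6.
Both must hold, so QS lies in the intersection.

32.8 < QS < 189.8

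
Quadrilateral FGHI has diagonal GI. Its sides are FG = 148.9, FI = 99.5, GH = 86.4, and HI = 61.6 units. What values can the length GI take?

From triangle FGI: |148.9 − 99.5| < GI < 148.9 + 99.5, i.e. 49.4 < GI < 248.4.
From triangle HGI: 24.8 < GI < 148.0.
Both must hold, so GI lies in the intersection.

49.4 < GI < 148.0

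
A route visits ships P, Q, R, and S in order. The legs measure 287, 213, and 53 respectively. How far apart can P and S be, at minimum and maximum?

21 ≤ PS ≤ 553

The maximum is all hops collinear in one direction: 287 + 213 + 53 = 553.
The longest hop is 287; the others sum to 266. Folding the others back against it leaves at least 287 − 266 = 21.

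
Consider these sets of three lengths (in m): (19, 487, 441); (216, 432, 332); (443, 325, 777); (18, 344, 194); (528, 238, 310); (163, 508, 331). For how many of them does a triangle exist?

2

(19,441,487): 19+441 ≤ 487 → not valid
(216,332,432): 216+332 > 432 → valid
(325,443,777): 325+443 ≤ 777 → not valid
(18,194,344): 18+194 ≤ 344 → not valid
(238,310,528): 238+310 > 528 → valid
(163,331,508): 163+331 ≤ 508 → not valid
2 of the 6 triples form a triangle.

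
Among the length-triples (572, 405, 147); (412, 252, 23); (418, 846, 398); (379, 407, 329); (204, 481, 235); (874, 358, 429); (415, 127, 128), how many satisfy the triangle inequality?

1

(147,405,572): 147+405 ≤ 572 → not valid
(23,252,412): 23+252 ≤ 412 → not valid
(398,418,846): 398+418 ≤ 846 → not valid
(329,379,407): 329+379 > 407 → valid
(204,235,481): 204+235 ≤ 481 → not valid
(358,429,874): 358+429 ≤ 874 → not valid
(127,128,415): 127+128 ≤ 415 → not valid
1 of the 7 triples forms a triangle.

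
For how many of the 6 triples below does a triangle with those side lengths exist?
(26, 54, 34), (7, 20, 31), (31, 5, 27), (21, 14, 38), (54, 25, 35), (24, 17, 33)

(26,34,54): 26+34 > 54 → valid
(7,20,31): 7+20 ≤ 31 → not valid
(5,27,31): 5+27 > 31 → valid
(14,21,38): 14+21 ≤ 38 → not valid
(25,35,54): 25+35 > 54 → valid
(17,24,33): 17+24 > 33 → valid
4 of the 6 triples form a triangle.

4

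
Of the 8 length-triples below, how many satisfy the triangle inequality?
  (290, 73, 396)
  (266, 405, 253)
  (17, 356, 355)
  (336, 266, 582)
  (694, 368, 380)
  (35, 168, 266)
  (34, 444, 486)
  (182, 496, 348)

5

(73,290,396): 73+290 ≤ 396 → not valid
(253,266,405): 253+266 > 405 → valid
(17,355,356): 17+355 > 356 → valid
(266,336,582): 266+336 > 582 → valid
(368,380,694): 368+380 > 694 → valid
(35,168,266): 35+168 ≤ 266 → not valid
(34,444,486): 34+444 ≤ 486 → not valid
(182,348,496): 182+348 > 496 → valid
5 of the 8 triples form a triangle.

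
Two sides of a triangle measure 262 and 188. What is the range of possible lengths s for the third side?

By the triangle inequality, s must be less than 262 + 188 = 450 and greater than |262 − 188| = 74.

74 < s < 450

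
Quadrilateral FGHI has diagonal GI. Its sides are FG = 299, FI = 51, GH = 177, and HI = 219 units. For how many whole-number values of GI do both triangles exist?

101

From triangle FGI: 248 < GI < 350.
From triangle HGI: 42 < GI < 396.
Intersection: 248 < GI < 350, so integers 249 through 349: 101 values.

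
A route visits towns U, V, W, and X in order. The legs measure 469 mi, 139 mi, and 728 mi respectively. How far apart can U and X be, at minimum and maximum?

The maximum is all hops collinear in one direction: 469 + 139 + 728 = 1336.
The longest hop is 728; the others sum to 608. Folding the others back against it leaves at least 728 − 608 = 120.

120 ≤ UX ≤ 1336 mi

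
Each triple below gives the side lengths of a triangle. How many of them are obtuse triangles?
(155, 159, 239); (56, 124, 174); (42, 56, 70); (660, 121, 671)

(155,159,239): 155²+159² = 49306 < 57121 = 239² → obtuse
(56,124,174): 56²+124² = 18512 < 30276 = 174² → obtuse
(42,56,70): 42²+56² = 4900 = 70² → right
(660,121,671): 121²+660² = 450241 = 671² → right
2 of the 4 are obtuse.

2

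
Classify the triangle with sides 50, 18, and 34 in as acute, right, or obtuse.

obtuse

Compare the square of the longest side to the sum of squares of the other two: 18² + 34² = 1480 < 2500 = 50².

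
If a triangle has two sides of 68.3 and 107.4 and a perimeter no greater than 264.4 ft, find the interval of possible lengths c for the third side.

Triangle inequality alone gives 39.1 < c < 175.7.
The perimeter condition gives c ≤ 264.4 − 68.3 − 107.4 = 88.7.
Intersecting the two: 39.1 < c ≤ 88.7.

39.1 < c ≤ 88.7 ft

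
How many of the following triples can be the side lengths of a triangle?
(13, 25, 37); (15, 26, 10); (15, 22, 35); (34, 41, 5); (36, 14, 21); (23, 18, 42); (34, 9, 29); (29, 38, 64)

4

(13,25,37): 13+25 > 37 → valid
(10,15,26): 10+15 ≤ 26 → not valid
(15,22,35): 15+22 > 35 → valid
(5,34,41): 5+34 ≤ 41 → not valid
(14,21,36): 14+21 ≤ 36 → not valid
(18,23,42): 18+23 ≤ 42 → not valid
(9,29,34): 9+29 > 34 → valid
(29,38,64): 29+38 > 64 → valid
4 of the 8 triples form a triangle.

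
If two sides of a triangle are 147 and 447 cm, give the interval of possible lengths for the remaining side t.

300 < t < 594 (cm)

By the triangle inequality, t must be less than 147 + 447 = 594 and greater than |147 − 447| = 300.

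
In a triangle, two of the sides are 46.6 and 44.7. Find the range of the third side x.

1.9 < x < 91.3

By the triangle inequality, x must be less than 46.6 + 44.7 = 91.3 and greater than |46.6 − 44.7| = 1.9.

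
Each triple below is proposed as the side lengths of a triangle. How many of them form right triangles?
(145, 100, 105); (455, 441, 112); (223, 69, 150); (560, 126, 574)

(145,100,105): 100²+105² = 21025 = 145² → right
(455,441,112): 112²+441² = 207025 = 455² → right
(223,69,150): 69+150 ≤ 223, not a triangle
(560,126,574): 126²+560² = 329476 = 574² → right
3 of the 4 are right.

3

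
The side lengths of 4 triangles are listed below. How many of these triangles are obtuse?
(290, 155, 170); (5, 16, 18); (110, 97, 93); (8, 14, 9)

(290,155,170): 155²+170² = 52925 < 84100 = 290² → obtuse
(5,16,18): 5²+16² = 281 < 324 = 18² → obtuse
(110,97,93): 93²+97² = 18058 > 12100 = 110² → acute
(8,14,9): 8²+9² = 145 < 196 = 14² → obtuse
3 of the 4 are obtuse.

3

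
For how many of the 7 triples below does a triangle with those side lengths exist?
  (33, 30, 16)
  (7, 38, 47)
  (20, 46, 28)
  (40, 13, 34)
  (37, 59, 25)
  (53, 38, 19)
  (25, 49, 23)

5

(16,30,33): 16+30 > 33 → valid
(7,38,47): 7+38 ≤ 47 → not valid
(20,28,46): 20+28 > 46 → valid
(13,34,40): 13+34 > 40 → valid
(25,37,59): 25+37 > 59 → valid
(19,38,53): 19+38 > 53 → valid
(23,25,49): 23+25 ≤ 49 → not valid
5 of the 7 triples form a triangle.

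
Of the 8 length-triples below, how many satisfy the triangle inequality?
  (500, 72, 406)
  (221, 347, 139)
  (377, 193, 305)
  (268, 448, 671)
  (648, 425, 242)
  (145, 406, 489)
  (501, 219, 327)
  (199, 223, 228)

(72,406,500): 72+406 ≤ 500 → not valid
(139,221,347): 139+221 > 347 → valid
(193,305,377): 193+305 > 377 → valid
(268,448,671): 268+448 > 671 → valid
(242,425,648): 242+425 > 648 → valid
(145,406,489): 145+406 > 489 → valid
(219,327,501): 219+327 > 501 → valid
(199,223,228): 199+223 > 228 → valid
7 of the 8 triples form a triangle.

7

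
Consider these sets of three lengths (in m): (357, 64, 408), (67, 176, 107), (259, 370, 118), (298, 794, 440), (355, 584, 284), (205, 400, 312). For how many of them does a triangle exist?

(64,357,408): 64+357 > 408 → valid
(67,107,176): 67+107 ≤ 176 → not valid
(118,259,370): 118+259 > 370 → valid
(298,440,794): 298+440 ≤ 794 → not valid
(284,355,584): 284+355 > 584 → valid
(205,312,400): 205+312 > 400 → valid
4 of the 6 triples form a triangle.

4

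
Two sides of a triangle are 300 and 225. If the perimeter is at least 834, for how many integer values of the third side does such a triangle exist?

Triangle inequality: 75 < x < 525. Perimeter ≥ 834 gives x ≥ 834 − 300 − 225 = 309.
So 309 ≤ x < 525; integers 309 through 524: 216 values.

216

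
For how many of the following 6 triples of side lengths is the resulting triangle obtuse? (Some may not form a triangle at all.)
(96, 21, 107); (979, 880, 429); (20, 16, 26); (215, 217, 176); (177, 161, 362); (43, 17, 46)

(96,21,107): 21²+96² = 9657 < 11449 = 107² → obtuse
(979,880,429): 429²+880² = 958441 = 979² → right
(20,16,26): 16²+20² = 656 < 676 = 26² → obtuse
(215,217,176): 176²+215² = 77201 > 47089 = 217² → acute
(177,161,362): 161+177 ≤ 362, not a triangle
(43,17,46): 17²+43² = 2138 > 2116 = 46² → acute
2 of the 6 are obtuse.

2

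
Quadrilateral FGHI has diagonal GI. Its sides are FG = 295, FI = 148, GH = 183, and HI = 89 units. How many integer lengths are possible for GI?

124

From triangle FGI: 147 < GI < 443.
From triangle HGI: 94 < GI < 272.
Intersection: 147 < GI < 272, so integers 148 through 271: 124 values.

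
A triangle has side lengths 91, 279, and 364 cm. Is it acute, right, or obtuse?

Compare the square of the longest side to the sum of squares of the other two: 91² + 279² = 86122 < 132496 = 364².

obtuse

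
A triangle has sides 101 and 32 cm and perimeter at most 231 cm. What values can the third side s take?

Triangle inequality alone gives 69 < s < 133.
The perimeter condition gives s ≤ 231 − 101 − 32 = 98.
Intersecting the two: 69 < s ≤ 98.

69 < s ≤ 98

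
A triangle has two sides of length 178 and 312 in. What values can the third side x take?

134 < x < 490 (in)

By the triangle inequality, x must be less than 178 + 312 = 490 and greater than |178 − 312| = 134.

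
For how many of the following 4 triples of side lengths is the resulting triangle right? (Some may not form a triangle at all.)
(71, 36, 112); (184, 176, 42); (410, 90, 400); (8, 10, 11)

(71,36,112): 36+71 ≤ 112, not a triangle
(184,176,42): 42²+176² = 32740 < 33856 = 184² → obtuse
(410,90,400): 90²+400² = 168100 = 410² → right
(8,10,11): 8²+10² = 164 > 121 = 11² → acute
1 of the 4 is right.

1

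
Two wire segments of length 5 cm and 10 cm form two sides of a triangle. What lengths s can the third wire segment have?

By the triangle inequality, s must be less than 5 + 10 = 15 and greater than |5 − 10| = 5.

5 < s < 15 (cm)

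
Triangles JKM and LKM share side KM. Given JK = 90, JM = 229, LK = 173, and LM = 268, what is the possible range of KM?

139 < KM < 319

From triangle JKM: |90 − 229| < KM < 90 + 229, i.e. 139 < KM < 319.
From triangle LKM: 95 < KM < 441.
Both must hold, so KM lies in the intersection.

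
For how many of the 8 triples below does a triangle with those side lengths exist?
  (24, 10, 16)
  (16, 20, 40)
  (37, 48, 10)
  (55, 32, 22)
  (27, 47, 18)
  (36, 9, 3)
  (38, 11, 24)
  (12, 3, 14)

(10,16,24): 10+16 > 24 → valid
(16,20,40): 16+20 ≤ 40 → not valid
(10,37,48): 10+37 ≤ 48 → not valid
(22,32,55): 22+32 ≤ 55 → not valid
(18,27,47): 18+27 ≤ 47 → not valid
(3,9,36): 3+9 ≤ 36 → not valid
(11,24,38): 11+24 ≤ 38 → not valid
(3,12,14): 3+12 > 14 → valid
2 of the 8 triples form a triangle.

2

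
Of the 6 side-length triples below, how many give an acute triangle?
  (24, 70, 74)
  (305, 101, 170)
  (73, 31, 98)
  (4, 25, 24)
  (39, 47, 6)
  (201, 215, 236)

(24,70,74): 24²+70² = 5476 = 74² → right
(305,101,170): 101+170 ≤ 305, not a triangle
(73,31,98): 31²+73² = 6290 < 9604 = 98² → obtuse
(4,25,24): 4²+24² = 592 < 625 = 25² → obtuse
(39,47,6): 6+39 ≤ 47, not a triangle
(201,215,236): 201²+215² = 86626 > 55696 = 236² → acute
1 of the 6 is acute.

1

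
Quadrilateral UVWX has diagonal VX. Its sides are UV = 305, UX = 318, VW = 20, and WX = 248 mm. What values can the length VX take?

From triangle UVX: |305 − 318| < VX < 305 + 318, i.e. 13 < VX < 623.
From triangle WVX: 228 < VX < 268.
Both must hold, so VX lies in the intersection.

228 < VX < 268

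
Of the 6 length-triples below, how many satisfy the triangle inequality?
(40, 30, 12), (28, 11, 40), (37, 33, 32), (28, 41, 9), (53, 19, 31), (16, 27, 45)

2

(12,30,40): 12+30 > 40 → valid
(11,28,40): 11+28 ≤ 40 → not valid
(32,33,37): 32+33 > 37 → valid
(9,28,41): 9+28 ≤ 41 → not valid
(19,31,53): 19+31 ≤ 53 → not valid
(16,27,45): 16+27 ≤ 45 → not valid
2 of the 6 triples form a triangle.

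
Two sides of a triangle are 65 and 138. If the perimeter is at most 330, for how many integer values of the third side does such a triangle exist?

Triangle inequality: 73 < x < 203. Perimeter ≤ 330 gives x ≤ 330 − 65 − 138 = 127.
So 73 < x ≤ 127; integers 74 through 127: 54 values.

54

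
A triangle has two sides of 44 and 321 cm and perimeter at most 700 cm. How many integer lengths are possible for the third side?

Triangle inequality: 277 < x < 365. Perimeter ≤ 700 gives x ≤ 700 − 44 − 321 = 335.
So 277 < x ≤ 335; integers 278 through 335: 58 values.

58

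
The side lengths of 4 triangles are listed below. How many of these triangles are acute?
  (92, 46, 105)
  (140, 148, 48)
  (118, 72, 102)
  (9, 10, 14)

(92,46,105): 46²+92² = 10580 < 11025 = 105² → obtuse
(140,148,48): 48²+140² = 21904 = 148² → right
(118,72,102): 72²+102² = 15588 > 13924 = 118² → acute
(9,10,14): 9²+10² = 181 < 196 = 14² → obtuse
1 of the 4 is acute.

1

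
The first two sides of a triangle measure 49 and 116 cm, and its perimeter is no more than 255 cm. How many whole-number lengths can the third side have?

Triangle inequality: 67 < x < 165. Perimeter ≤ 255 gives x ≤ 255 − 49 − 116 = 90.
So 67 < x ≤ 90; integers 68 through 90: 23 values.

23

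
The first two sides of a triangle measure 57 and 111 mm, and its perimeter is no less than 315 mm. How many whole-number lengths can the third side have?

21

Triangle inequality: 54 < x < 168. Perimeter ≥ 315 gives x ≥ 315 − 57 − 111 = 147.
So 147 ≤ x < 168; integers 147 through 167: 21 values.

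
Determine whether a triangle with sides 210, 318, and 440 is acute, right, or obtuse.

obtuse

Compare the square of the longest side to the sum of squares of the other two: 210² + 318² = 145224 < 193600 = 440².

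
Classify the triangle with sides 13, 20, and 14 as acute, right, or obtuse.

Compare the square of the longest side to the sum of squares of the other two: 13² + 14² = 365 < 400 = 20².

obtuse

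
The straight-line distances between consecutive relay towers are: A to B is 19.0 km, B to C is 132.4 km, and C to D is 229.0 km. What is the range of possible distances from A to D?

77.6 ≤ AD ≤ 380.4 km

The maximum is all hops collinear in one direction: 19.0 + 132.4 + 229.0 = 380.4.
The longest hop is 229.0; the others sum to 151.4. Folding the others back against it leaves at least 229.0 − 151.4 = 77.6.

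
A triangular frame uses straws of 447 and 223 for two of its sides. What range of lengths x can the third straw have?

By the triangle inequality, x must be less than 447 + 223 = 670 and greater than |447 − 223| = 224.

224 < x < 670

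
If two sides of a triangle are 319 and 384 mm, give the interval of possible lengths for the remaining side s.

65 < s < 703

By the triangle inequality, s must be less than 319 + 384 = 703 and greater than |319 − 384| = 65.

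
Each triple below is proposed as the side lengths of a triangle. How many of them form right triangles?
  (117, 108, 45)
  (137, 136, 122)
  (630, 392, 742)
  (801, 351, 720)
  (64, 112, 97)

3

(117,108,45): 45²+108² = 13689 = 117² → right
(137,136,122): 122²+136² = 33380 > 18769 = 137² → acute
(630,392,742): 392²+630² = 550564 = 742² → right
(801,351,720): 351²+720² = 641601 = 801² → right
(64,112,97): 64²+97² = 13505 > 12544 = 112² → acute
3 of the 5 are right.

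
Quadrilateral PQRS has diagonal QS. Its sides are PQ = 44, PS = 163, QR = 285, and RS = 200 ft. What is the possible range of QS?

From triangle PQS: |44 − 163| < QS < 44 + 163, i.e. 119 < QS < 207.
From triangle RQS: 85 < QS < 485.
Both must hold, so QS lies in the intersection.

119 < QS < 207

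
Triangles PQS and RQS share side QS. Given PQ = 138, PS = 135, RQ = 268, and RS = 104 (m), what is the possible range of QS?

From triangle PQS: |138 − 135| < QS < 138 + 135, i.e. 3 < QS < 273.
From triangle RQS: 164 < QS < 372.
Both must hold, so QS lies in the intersection.

164 < QS < 273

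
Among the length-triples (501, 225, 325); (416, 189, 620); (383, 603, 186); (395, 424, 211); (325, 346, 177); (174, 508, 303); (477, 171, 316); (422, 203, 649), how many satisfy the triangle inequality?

4

(225,325,501): 225+325 > 501 → valid
(189,416,620): 189+416 ≤ 620 → not valid
(186,383,603): 186+383 ≤ 603 → not valid
(211,395,424): 211+395 > 424 → valid
(177,325,346): 177+325 > 346 → valid
(174,303,508): 174+303 ≤ 508 → not valid
(171,316,477): 171+316 > 477 → valid
(203,422,649): 203+422 ≤ 649 → not valid
4 of the 8 triples form a triangle.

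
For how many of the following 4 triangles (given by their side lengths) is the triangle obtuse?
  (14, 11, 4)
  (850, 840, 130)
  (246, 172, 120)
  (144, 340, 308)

2

(14,11,4): 4²+11² = 137 < 196 = 14² → obtuse
(850,840,130): 130²+840² = 722500 = 850² → right
(246,172,120): 120²+172² = 43984 < 60516 = 246² → obtuse
(144,340,308): 144²+308² = 115600 = 340² → right
2 of the 4 are obtuse.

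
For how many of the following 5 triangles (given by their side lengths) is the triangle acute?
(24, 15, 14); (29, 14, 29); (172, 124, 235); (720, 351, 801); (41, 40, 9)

(24,15,14): 14²+15² = 421 < 576 = 24² → obtuse
(29,14,29): 14²+29² = 1037 > 841 = 29² → acute
(172,124,235): 124²+172² = 44960 < 55225 = 235² → obtuse
(720,351,801): 351²+720² = 641601 = 801² → right
(41,40,9): 9²+40² = 1681 = 41² → right
1 of the 5 is acute.

1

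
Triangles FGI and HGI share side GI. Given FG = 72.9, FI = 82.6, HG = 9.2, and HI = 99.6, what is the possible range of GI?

From triangle FGI: |72.9 − 82.6| < GI < 72.9 + 82.6, i.e. 9.7 < GI < 155.5.
From triangle HGI: 90.4 < GI < 108.8.
Both must hold, so GI lies in the intersection.

90.4 < GI < 108.8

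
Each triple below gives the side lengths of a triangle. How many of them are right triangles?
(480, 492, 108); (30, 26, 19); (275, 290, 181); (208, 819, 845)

(480,492,108): 108²+480² = 242064 = 492² → right
(30,26,19): 19²+26² = 1037 > 900 = 30² → acute
(275,290,181): 181²+275² = 108386 > 84100 = 290² → acute
(208,819,845): 208²+819² = 714025 = 845² → right
2 of the 4 are right.

2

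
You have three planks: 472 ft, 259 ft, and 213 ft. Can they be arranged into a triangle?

The two shorter sides sum to 472, exactly equal to the longest side 472.
That gives only a degenerate (flat) triangle — the inequality must be strict.

No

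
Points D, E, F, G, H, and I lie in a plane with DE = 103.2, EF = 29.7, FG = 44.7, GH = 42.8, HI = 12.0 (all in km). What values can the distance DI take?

The maximum is all hops collinear in one direction: 103.2 + 29.7 + 44.7 + 42.8 + 12.0 = 232.4.
The longest hop is 103.2; the others sum to 129.2. Since 103.2 ≤ 129.2, the path can fold back on itself completely, so the minimum distance is 0.

0 ≤ DI ≤ 232.4 km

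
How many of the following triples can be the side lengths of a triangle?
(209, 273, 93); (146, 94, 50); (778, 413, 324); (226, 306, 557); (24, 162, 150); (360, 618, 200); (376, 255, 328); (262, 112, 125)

(93,209,273): 93+209 > 273 → valid
(50,94,146): 50+94 ≤ 146 → not valid
(324,413,778): 324+413 ≤ 778 → not valid
(226,306,557): 226+306 ≤ 557 → not valid
(24,150,162): 24+150 > 162 → valid
(200,360,618): 200+360 ≤ 618 → not valid
(255,328,376): 255+328 > 376 → valid
(112,125,262): 112+125 ≤ 262 → not valid
3 of the 8 triples form a triangle.

3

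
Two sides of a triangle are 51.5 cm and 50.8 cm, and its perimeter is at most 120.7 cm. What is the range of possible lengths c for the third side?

Triangle inequality alone gives 0.7 < c < 102.3.
The perimeter condition gives c ≤ 120.7 − 51.5 − 50.8 = 18.4.
Intersecting the two: 0.7 < c ≤ 18.4.

0.7 < c ≤ 18.4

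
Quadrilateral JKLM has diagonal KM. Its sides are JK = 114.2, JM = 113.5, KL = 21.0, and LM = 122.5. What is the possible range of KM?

From triangle JKM: |114.2 − 113.5| < KM < 114.2 + 113.5, i.e. 0.7 < KM < 227.7.
From triangle LKM: 101.5 < KM < 143.5.
Both must hold, so KM lies in the intersection.

101.5 < KM < 143.5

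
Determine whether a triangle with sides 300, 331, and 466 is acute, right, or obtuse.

obtuse

Compare the square of the longest side to the sum of squares of the other two: 300² + 331² = 199561 < 217156 = 466².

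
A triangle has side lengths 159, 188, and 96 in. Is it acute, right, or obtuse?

obtuse

Compare the square of the longest side to the sum of squares of the other two: 96² + 159² = 34497 < 35344 = 188².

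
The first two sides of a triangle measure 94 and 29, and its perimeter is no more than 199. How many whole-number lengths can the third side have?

Triangle inequality: 65 < x < 123. Perimeter ≤ 199 gives x ≤ 199 − 94 − 29 = 76.
So 65 < x ≤ 76; integers 66 through 76: 11 values.

11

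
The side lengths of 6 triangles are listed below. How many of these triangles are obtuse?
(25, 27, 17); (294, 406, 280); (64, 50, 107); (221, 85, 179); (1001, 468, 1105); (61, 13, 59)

3

(25,27,17): 17²+25² = 914 > 729 = 27² → acute
(294,406,280): 280²+294² = 164836 = 406² → right
(64,50,107): 50²+64² = 6596 < 11449 = 107² → obtuse
(221,85,179): 85²+179² = 39266 < 48841 = 221² → obtuse
(1001,468,1105): 468²+1001² = 1221025 = 1105² → right
(61,13,59): 13²+59² = 3650 < 3721 = 61² → obtuse
3 of the 6 are obtuse.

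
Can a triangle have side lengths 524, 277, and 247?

The two shorter sides sum to 524, exactly equal to the longest side 524.
That gives only a degenerate (flat) triangle — the inequality must be strict.

No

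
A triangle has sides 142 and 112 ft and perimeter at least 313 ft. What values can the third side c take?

59 ≤ c < 254

Triangle inequality alone gives 30 < c < 254.
The perimeter condition gives c ≥ 313 − 142 − 112 = 59.
Intersecting the two: 59 ≤ c < 254.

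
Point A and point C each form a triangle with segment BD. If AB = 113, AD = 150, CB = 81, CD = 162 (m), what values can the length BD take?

81 < BD < 243

From triangle ABD: |113 − 150| < BD < 113 + 150, i.e. 37 < BD < 263.
From triangle CBD: 81 < BD < 243.
Both must hold, so BD lies in the intersection.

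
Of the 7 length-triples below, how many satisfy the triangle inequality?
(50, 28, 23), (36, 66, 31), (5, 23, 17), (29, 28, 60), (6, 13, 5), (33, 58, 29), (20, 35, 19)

4

(23,28,50): 23+28 > 50 → valid
(31,36,66): 31+36 > 66 → valid
(5,17,23): 5+17 ≤ 23 → not valid
(28,29,60): 28+29 ≤ 60 → not valid
(5,6,13): 5+6 ≤ 13 → not valid
(29,33,58): 29+33 > 58 → valid
(19,20,35): 19+20 > 35 → valid
4 of the 7 triples form a triangle.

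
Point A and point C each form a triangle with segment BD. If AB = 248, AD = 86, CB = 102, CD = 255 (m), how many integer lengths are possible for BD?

171

From triangle ABD: 162 < BD < 334.
From triangle CBD: 153 < BD < 357.
Intersection: 162 < BD < 334, so integers 163 through 333: 171 values.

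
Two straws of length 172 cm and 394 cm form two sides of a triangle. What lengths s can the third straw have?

222 < s < 566 (cm)

By the triangle inequality, s must be less than 172 + 394 = 566 and greater than |172 − 394| = 222.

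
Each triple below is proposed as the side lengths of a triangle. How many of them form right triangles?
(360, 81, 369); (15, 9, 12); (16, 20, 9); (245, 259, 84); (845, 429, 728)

4

(360,81,369): 81²+360² = 136161 = 369² → right
(15,9,12): 9²+12² = 225 = 15² → right
(16,20,9): 9²+16² = 337 < 400 = 20² → obtuse
(245,259,84): 84²+245² = 67081 = 259² → right
(845,429,728): 429²+728² = 714025 = 845² → right
4 of the 5 are right.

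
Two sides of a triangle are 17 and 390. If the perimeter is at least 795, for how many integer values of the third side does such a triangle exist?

19

Triangle inequality: 373 < x < 407. Perimeter ≥ 795 gives x ≥ 795 − 17 − 390 = 388.
So 388 ≤ x < 407; integers 388 through 406: 19 values.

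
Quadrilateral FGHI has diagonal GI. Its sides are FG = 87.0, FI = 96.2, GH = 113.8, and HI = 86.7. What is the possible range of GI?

27.1 < GI < 183.2

From triangle FGI: |87.0 − 96.2| < GI < 87.0 + 96.2, i.e. 9.2 < GI < 183.2.
From triangle HGI: 27.1 < GI < 200.5.
Both must hold, so GI lies in the intersection.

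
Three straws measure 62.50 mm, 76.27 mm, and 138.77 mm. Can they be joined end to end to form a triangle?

The two shorter sides sum to 138.77, exactly equal to the longest side 138.77.
That gives only a degenerate (flat) triangle — the inequality must be strict.

No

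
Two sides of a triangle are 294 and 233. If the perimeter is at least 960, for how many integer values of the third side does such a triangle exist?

Triangle inequality: 61 < x < 527. Perimeter ≥ 960 gives x ≥ 960 − 294 − 233 = 433.
So 433 ≤ x < 527; integers 433 through 526: 94 values.

94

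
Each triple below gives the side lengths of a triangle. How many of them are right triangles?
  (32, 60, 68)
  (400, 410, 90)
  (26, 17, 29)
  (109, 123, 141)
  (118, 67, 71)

(32,60,68): 32²+60² = 4624 = 68² → right
(400,410,90): 90²+400² = 168100 = 410² → right
(26,17,29): 17²+26² = 965 > 841 = 29² → acute
(109,123,141): 109²+123² = 27010 > 19881 = 141² → acute
(118,67,71): 67²+71² = 9530 < 13924 = 118² → obtuse
2 of the 5 are right.

2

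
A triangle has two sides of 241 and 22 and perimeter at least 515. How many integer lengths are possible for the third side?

11

Triangle inequality: 219 < x < 263. Perimeter ≥ 515 gives x ≥ 515 − 241 − 22 = 252.
So 252 ≤ x < 263; integers 252 through 262: 11 values.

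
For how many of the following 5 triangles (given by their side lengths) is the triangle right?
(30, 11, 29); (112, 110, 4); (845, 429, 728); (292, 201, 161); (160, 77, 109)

(30,11,29): 11²+29² = 962 > 900 = 30² → acute
(112,110,4): 4²+110² = 12116 < 12544 = 112² → obtuse
(845,429,728): 429²+728² = 714025 = 845² → right
(292,201,161): 161²+201² = 66322 < 85264 = 292² → obtuse
(160,77,109): 77²+109² = 17810 < 25600 = 160² → obtuse
1 of the 5 is right.

1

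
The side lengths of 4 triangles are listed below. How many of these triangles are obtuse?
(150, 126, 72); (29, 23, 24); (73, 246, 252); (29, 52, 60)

(150,126,72): 72²+126² = 21060 < 22500 = 150² → obtuse
(29,23,24): 23²+24² = 1105 > 841 = 29² → acute
(73,246,252): 73²+246² = 65845 > 63504 = 252² → acute
(29,52,60): 29²+52² = 3545 < 3600 = 60² → obtuse
2 of the 4 are obtuse.

2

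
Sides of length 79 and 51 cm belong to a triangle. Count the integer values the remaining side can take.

101

The third side lies in the open interval (28, 130).
Integers from 29 to 129 inclusive: 129 − 29 + 1 = 101.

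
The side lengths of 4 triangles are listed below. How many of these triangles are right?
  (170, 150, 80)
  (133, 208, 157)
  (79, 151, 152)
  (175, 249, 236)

(170,150,80): 80²+150² = 28900 = 170² → right
(133,208,157): 133²+157² = 42338 < 43264 = 208² → obtuse
(79,151,152): 79²+151² = 29042 > 23104 = 152² → acute
(175,249,236): 175²+236² = 86321 > 62001 = 249² → acute
1 of the 4 is right.

1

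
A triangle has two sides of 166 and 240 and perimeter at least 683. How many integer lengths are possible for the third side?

129

Triangle inequality: 74 < x < 406. Perimeter ≥ 683 gives x ≥ 683 − 166 − 240 = 277.
So 277 ≤ x < 406; integers 277 through 405: 129 values.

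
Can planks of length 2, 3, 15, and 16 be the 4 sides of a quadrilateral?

A quadrilateral exists iff every side is shorter than the sum of the others — equivalently, the longest side is less than the sum of the rest.
Longest side 16 < 20 (sum of the remaining 3), so yes.

Yes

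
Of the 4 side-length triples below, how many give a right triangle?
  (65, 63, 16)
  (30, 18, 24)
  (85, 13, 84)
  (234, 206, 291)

3

(65,63,16): 16²+63² = 4225 = 65² → right
(30,18,24): 18²+24² = 900 = 30² → right
(85,13,84): 13²+84² = 7225 = 85² → right
(234,206,291): 206²+234² = 97192 > 84681 = 291² → acute
3 of the 4 are right.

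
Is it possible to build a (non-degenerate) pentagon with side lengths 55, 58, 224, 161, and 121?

A pentagon exists iff every side is shorter than the sum of the others — equivalently, the longest side is less than the sum of the rest.
Longest side 224 < 395 (sum of the remaining 4), so yes.

Yes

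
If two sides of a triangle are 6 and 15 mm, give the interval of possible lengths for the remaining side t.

9 < t < 21 (mm)

By the triangle inequality, t must be less than 6 + 15 = 21 and greater than |6 − 15| = 9.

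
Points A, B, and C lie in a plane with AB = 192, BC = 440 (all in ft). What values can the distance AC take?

By the triangle inequality, |192 − 440| ≤ AC ≤ 192 + 440.

248 ≤ AC ≤ 632 ft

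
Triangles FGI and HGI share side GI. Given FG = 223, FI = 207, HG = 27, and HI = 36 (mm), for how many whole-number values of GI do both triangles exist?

46

From triangle FGI: 16 < GI < 430.
From triangle HGI: 9 < GI < 63.
Intersection: 16 < GI < 63, so integers 17 through 62: 46 values.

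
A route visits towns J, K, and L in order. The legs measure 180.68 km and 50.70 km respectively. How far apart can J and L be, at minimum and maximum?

129.98 ≤ JL ≤ 231.38 km

By the triangle inequality, |180.68 − 50.70| ≤ JL ≤ 180.68 + 50.70.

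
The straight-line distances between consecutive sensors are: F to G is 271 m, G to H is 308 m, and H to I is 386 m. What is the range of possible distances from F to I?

0 ≤ FI ≤ 965 m

The maximum is all hops collinear in one direction: 271 + 308 + 386 = 965.
The longest hop is 386; the others sum to 579. Since 386 ≤ 579, the path can fold back on itself completely, so the minimum distance is 0.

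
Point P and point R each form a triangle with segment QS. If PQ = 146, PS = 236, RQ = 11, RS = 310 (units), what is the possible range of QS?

From triangle PQS: |146 − 236| < QS < 146 + 236, i.e. 90 < QS < 382.
From triangle RQS: 299 < QS < 321.
Both must hold, so QS lies in the intersection.

299 < QS < 321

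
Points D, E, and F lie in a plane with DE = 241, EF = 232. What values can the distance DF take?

9 ≤ DF ≤ 473

By the triangle inequality, |241 − 232| ≤ DF ≤ 241 + 232.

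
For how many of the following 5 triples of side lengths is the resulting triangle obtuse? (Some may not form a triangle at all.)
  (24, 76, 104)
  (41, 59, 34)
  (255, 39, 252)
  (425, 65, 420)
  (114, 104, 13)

2

(24,76,104): 24+76 ≤ 104, not a triangle
(41,59,34): 34²+41² = 2837 < 3481 = 59² → obtuse
(255,39,252): 39²+252² = 65025 = 255² → right
(425,65,420): 65²+420² = 180625 = 425² → right
(114,104,13): 13²+104² = 10985 < 12996 = 114² → obtuse
2 of the 5 are obtuse.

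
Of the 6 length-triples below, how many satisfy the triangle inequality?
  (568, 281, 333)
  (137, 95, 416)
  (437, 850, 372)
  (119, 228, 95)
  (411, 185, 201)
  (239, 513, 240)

(281,333,568): 281+333 > 568 → valid
(95,137,416): 95+137 ≤ 416 → not valid
(372,437,850): 372+437 ≤ 850 → not valid
(95,119,228): 95+119 ≤ 228 → not valid
(185,201,411): 185+201 ≤ 411 → not valid
(239,240,513): 239+240 ≤ 513 → not valid
1 of the 6 triples forms a triangle.

1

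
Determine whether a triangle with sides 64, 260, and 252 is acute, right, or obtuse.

right

Compare the square of the longest side to the sum of squares of the other two: 64² + 252² = 67600 = 260².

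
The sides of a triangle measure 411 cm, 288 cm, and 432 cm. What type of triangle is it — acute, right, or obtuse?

Compare the square of the longest side to the sum of squares of the other two: 288² + 411² = 251865 > 186624 = 432².

acute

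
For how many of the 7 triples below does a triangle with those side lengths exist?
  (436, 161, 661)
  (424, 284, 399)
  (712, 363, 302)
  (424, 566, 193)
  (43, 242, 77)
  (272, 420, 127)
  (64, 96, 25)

(161,436,661): 161+436 ≤ 661 → not valid
(284,399,424): 284+399 > 424 → valid
(302,363,712): 302+363 ≤ 712 → not valid
(193,424,566): 193+424 > 566 → valid
(43,77,242): 43+77 ≤ 242 → not valid
(127,272,420): 127+272 ≤ 420 → not valid
(25,64,96): 25+64 ≤ 96 → not valid
2 of the 7 triples form a triangle.

2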